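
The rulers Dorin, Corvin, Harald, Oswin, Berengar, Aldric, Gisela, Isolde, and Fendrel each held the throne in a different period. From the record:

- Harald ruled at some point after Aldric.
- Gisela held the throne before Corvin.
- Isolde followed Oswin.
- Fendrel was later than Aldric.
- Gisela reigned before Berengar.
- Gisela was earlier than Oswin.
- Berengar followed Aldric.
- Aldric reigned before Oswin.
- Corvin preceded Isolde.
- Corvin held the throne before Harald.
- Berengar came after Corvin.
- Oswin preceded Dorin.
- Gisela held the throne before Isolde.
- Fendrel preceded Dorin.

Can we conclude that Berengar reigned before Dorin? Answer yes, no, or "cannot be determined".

No chain of stated constraints runs from Berengar to Dorin, and none runs from Dorin to Berengar either.
So the relative order of Berengar and Dorin is not fixed by the given facts.

cannot be determined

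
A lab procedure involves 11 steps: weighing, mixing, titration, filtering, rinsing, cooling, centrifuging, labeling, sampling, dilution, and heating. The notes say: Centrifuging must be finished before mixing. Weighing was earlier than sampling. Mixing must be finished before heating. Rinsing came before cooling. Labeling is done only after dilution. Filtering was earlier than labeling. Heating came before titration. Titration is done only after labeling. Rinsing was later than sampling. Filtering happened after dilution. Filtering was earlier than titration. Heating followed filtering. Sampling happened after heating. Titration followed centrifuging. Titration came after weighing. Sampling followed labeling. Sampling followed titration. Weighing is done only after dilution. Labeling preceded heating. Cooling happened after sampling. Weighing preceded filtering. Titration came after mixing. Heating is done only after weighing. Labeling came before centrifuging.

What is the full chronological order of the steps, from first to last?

dilution, weighing, filtering, labeling, centrifuging, mixing, heating, titration, sampling, rinsing, cooling

The constraints fix every adjacent pair, so only one ordering works:
dilution → weighing → filtering → labeling → centrifuging → mixing → heating → titration → sampling → rinsing → cooling.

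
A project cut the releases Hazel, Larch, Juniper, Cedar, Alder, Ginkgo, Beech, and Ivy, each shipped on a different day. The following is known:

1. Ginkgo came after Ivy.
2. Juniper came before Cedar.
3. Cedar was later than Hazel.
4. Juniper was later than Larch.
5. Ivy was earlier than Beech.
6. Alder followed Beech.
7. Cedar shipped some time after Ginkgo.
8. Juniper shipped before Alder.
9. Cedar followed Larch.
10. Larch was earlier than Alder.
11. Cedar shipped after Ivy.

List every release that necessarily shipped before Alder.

Directly stated before Alder: Beech, Juniper, and Larch.
Ivy reaches Alder via Ivy → Beech → Alder.

Beech, Ivy, Juniper, Larch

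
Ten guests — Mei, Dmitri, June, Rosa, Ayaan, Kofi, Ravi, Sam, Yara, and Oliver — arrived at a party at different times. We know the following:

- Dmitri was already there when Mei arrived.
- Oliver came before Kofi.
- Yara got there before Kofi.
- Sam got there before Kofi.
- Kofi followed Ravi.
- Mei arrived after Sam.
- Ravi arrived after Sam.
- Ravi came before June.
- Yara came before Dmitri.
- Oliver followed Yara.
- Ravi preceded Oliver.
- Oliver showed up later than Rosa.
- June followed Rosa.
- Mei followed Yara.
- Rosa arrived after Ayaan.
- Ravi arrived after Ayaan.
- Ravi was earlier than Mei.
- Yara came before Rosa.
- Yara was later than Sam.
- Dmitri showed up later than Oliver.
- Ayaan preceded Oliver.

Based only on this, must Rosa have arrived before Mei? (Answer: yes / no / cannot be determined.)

Chain the constraints: Rosa → Oliver → Dmitri → Mei. Each link is directly stated, so Rosa comes before Mei.

yes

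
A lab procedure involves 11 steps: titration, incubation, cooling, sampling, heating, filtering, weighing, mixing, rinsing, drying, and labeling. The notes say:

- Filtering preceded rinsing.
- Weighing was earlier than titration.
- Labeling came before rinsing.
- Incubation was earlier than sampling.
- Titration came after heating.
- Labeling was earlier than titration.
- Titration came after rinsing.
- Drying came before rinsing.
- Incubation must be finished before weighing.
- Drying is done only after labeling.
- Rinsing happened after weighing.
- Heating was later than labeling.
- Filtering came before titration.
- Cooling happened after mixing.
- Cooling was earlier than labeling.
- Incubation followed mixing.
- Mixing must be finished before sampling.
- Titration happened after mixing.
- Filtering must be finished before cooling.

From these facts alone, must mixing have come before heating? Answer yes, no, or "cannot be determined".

yes

Chain the constraints: mixing → cooling → labeling → heating. Each link is directly stated, so mixing comes before heating.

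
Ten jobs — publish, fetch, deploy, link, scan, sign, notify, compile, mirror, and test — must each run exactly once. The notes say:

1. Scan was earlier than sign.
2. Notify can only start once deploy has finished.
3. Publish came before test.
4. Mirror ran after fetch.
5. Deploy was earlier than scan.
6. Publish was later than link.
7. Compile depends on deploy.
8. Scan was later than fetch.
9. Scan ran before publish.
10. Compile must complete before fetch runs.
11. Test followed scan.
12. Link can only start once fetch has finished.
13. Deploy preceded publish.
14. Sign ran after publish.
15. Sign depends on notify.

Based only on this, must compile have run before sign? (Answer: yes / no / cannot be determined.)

yes

Chain the constraints: compile → fetch → scan → sign. Each link is directly stated, so compile comes before sign.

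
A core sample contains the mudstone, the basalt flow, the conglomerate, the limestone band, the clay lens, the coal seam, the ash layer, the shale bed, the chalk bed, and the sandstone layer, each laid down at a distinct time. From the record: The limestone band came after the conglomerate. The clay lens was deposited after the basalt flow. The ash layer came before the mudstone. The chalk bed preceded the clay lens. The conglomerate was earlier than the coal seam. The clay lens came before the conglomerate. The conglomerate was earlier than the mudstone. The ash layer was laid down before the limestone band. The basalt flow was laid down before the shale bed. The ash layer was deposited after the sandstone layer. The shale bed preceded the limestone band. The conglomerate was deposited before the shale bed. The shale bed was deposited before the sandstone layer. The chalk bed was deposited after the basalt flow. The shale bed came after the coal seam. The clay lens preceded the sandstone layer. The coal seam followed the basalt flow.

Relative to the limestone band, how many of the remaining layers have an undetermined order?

1

Forced before the limestone band: the ash layer, the basalt flow, the chalk bed, the clay lens, the coal seam, the conglomerate, the sandstone layer, and the shale bed.
That leaves the mudstone with no forced order relative to the limestone band — 1.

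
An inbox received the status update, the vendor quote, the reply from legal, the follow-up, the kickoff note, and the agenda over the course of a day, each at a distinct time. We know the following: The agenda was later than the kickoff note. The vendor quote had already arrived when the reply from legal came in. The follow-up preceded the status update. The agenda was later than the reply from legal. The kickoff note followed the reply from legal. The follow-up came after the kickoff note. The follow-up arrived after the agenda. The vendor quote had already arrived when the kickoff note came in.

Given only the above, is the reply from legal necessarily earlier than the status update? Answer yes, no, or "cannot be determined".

Chain the constraints: the reply from legal → the kickoff note → the follow-up → the status update. Each link is directly stated, so the reply from legal comes before the status update.

yes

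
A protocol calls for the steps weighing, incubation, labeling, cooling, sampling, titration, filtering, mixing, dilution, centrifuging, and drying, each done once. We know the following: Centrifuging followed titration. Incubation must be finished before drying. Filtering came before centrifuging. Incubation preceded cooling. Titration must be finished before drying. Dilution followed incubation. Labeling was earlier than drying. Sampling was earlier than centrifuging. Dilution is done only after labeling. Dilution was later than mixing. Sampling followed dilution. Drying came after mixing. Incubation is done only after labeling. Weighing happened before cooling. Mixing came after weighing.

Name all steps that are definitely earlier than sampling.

dilution, incubation, labeling, mixing, weighing

Directly stated before sampling: dilution.
Incubation reaches sampling via incubation → dilution → sampling.
Labeling reaches sampling via labeling → dilution → sampling.
Mixing reaches sampling via mixing → dilution → sampling.
Likewise weighing reaches sampling by chaining the stated constraints.
No chain forces cooling (or any of the others) ahead of sampling.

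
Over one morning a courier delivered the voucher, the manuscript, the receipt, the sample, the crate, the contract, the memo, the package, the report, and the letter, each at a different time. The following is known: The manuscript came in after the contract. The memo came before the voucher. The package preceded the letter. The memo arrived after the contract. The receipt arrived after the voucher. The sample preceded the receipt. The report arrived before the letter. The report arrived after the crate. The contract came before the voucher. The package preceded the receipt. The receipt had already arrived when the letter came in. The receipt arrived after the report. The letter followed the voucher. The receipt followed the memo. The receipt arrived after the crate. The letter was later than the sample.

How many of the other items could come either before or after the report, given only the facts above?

6

Forced before the report: the crate; forced after the report: the letter and the receipt.
That leaves the contract, the manuscript, the memo, the package, the sample, and the voucher with no forced order relative to the report — 6.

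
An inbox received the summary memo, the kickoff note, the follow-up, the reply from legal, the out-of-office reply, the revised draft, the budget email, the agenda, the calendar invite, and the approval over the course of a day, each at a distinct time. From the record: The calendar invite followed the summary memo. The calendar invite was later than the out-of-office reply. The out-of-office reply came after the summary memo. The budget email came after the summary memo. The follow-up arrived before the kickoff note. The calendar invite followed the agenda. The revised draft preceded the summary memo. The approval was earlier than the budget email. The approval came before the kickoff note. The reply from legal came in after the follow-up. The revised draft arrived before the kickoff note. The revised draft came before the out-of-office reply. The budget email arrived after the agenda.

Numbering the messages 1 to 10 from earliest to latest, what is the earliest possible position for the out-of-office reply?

The revised draft and the summary memo must both come before the out-of-office reply — 2 forced predecessors.
Nothing else is forced ahead of the out-of-office reply, so its earliest slot is position 2 + 1 = 3.

3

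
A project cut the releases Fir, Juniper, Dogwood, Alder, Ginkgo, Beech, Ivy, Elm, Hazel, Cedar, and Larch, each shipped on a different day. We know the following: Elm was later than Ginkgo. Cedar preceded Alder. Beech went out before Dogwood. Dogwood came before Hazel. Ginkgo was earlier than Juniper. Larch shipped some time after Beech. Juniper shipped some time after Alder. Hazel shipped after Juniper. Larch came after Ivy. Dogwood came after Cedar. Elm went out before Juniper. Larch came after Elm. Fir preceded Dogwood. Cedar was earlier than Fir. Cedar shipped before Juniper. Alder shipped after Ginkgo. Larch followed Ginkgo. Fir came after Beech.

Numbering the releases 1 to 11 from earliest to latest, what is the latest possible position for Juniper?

Juniper must come before Hazel — 1 release forced after it.
Everything else can be placed before Juniper in some valid order, so Juniper can sit as late as position 11 − 1 = 10.

10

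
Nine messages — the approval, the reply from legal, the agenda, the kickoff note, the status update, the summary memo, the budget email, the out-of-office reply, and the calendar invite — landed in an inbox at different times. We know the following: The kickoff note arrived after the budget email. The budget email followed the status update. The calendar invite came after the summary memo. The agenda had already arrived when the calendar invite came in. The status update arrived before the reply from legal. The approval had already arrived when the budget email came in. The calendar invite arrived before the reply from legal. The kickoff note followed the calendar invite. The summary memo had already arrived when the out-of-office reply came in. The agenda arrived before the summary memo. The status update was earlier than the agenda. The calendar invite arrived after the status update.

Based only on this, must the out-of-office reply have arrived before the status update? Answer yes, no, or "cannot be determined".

Tracing the constraints gives the status update → the agenda → the summary memo → the out-of-office reply, so the status update must come before the out-of-office reply.
That means the out-of-office reply cannot be before the status update.

no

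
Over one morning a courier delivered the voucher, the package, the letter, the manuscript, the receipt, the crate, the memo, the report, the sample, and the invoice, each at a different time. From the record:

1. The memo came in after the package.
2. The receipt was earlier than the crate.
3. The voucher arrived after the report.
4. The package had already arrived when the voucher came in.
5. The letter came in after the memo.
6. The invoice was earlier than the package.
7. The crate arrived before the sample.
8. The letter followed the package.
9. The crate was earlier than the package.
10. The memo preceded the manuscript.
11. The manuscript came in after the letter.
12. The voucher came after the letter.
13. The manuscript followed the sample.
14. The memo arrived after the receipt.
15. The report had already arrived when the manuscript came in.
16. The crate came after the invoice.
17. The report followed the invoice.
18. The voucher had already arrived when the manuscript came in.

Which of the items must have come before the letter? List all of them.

the crate, the invoice, the memo, the package, the receipt

Directly stated before the letter: the memo and the package.
The crate reaches the letter via the crate → the package → the letter.
The invoice reaches the letter via the invoice → the package → the letter.
The receipt reaches the letter via the receipt → the memo → the letter.
No chain forces the voucher (or any of the others) ahead of the letter.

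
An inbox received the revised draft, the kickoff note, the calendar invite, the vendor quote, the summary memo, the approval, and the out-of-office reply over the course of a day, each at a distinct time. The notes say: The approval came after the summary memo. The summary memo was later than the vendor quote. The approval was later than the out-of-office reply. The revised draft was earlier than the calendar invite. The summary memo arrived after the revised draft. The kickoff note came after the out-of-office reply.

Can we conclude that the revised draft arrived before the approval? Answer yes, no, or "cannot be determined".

yes

Chain the constraints: the revised draft → the summary memo → the approval. Each link is directly stated, so the revised draft comes before the approval.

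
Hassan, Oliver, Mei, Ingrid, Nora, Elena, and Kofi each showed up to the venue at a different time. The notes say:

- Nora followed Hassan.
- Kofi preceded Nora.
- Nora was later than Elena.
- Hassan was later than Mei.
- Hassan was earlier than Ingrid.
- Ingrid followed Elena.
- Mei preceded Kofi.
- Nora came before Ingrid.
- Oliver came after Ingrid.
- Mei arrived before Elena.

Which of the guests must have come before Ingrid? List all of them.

Elena, Hassan, Kofi, Mei, Nora

Directly stated before Ingrid: Elena, Hassan, and Nora.
Kofi reaches Ingrid via Kofi → Nora → Ingrid.
Mei reaches Ingrid via Mei → Elena → Ingrid.
No chain forces Oliver ahead of Ingrid.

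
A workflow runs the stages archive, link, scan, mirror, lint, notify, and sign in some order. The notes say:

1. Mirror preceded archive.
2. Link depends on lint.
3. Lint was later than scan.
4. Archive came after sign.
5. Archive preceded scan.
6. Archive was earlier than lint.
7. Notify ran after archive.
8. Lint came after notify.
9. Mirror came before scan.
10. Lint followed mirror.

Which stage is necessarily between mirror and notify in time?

archive

Tracing the constraints gives mirror → archive → notify, so archive sits after mirror and before notify.
No other stage is forced both after mirror and before notify.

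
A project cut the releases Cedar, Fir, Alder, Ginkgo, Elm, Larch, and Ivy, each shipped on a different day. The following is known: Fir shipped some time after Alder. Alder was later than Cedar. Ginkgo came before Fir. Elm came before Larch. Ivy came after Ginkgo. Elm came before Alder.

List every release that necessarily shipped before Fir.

Directly stated before Fir: Alder and Ginkgo.
Cedar reaches Fir via Cedar → Alder → Fir.
Elm reaches Fir via Elm → Alder → Fir.
No chain forces Ivy (or any of the others) ahead of Fir.

Alder, Cedar, Elm, Ginkgo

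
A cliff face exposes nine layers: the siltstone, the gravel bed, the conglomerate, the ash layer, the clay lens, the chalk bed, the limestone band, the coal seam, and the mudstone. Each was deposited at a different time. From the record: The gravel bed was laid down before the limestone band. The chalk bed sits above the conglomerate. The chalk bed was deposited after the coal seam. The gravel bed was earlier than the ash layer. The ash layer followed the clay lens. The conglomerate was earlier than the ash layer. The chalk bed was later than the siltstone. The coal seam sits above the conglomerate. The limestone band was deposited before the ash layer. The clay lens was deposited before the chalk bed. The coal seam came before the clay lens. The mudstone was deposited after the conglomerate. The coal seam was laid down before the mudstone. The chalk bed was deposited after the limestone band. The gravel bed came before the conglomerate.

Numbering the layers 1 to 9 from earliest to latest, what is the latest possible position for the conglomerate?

The conglomerate must come before the ash layer, the chalk bed, the clay lens, the coal seam, and the mudstone — 5 layers forced after it.
Everything else can be placed before the conglomerate in some valid order, so the conglomerate can sit as late as position 9 − 5 = 4.

4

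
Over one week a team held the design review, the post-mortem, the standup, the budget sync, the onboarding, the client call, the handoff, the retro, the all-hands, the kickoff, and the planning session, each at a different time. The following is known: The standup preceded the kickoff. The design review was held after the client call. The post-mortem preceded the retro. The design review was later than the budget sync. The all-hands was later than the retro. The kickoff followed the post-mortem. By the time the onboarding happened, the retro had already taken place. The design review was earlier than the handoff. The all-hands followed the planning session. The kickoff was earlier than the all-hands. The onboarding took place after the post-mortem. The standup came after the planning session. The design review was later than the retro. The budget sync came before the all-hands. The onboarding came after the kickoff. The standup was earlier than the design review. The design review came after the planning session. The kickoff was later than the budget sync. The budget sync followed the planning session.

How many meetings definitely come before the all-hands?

6

Directly stated before the all-hands: the budget sync, the kickoff, the planning session, and the retro.
The post-mortem reaches the all-hands via the post-mortem → the kickoff → the all-hands.
The standup reaches the all-hands via the standup → the kickoff → the all-hands.
That's the budget sync, the kickoff, the planning session, the post-mortem, the retro, and the standup — 6 in all.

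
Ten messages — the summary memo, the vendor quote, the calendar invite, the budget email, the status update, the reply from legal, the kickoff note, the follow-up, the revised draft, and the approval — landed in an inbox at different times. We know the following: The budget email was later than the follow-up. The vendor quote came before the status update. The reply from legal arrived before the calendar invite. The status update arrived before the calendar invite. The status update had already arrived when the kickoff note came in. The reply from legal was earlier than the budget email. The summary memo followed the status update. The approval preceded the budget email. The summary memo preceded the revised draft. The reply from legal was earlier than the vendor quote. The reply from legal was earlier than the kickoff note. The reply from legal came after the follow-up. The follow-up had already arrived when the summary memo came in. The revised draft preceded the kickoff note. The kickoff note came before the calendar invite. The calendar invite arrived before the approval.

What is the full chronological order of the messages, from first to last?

The constraints fix every adjacent pair, so only one ordering works:
the follow-up → the reply from legal → the vendor quote → the status update → the summary memo → the revised draft → the kickoff note → the calendar invite → the approval → the budget email.

the follow-up, the reply from legal, the vendor quote, the status update, the summary memo, the revised draft, the kickoff note, the calendar invite, the approval, the budget email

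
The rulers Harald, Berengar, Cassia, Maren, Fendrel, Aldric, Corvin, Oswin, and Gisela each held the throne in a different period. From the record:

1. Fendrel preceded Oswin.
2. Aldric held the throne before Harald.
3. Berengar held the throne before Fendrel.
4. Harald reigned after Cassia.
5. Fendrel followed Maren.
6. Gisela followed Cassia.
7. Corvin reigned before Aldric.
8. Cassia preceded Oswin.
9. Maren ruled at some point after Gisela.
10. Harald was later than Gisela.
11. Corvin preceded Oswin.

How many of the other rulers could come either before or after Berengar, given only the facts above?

Forced after Berengar: Fendrel and Oswin.
That leaves Aldric, Cassia, Corvin, Gisela, Harald, and Maren with no forced order relative to Berengar — 6.

6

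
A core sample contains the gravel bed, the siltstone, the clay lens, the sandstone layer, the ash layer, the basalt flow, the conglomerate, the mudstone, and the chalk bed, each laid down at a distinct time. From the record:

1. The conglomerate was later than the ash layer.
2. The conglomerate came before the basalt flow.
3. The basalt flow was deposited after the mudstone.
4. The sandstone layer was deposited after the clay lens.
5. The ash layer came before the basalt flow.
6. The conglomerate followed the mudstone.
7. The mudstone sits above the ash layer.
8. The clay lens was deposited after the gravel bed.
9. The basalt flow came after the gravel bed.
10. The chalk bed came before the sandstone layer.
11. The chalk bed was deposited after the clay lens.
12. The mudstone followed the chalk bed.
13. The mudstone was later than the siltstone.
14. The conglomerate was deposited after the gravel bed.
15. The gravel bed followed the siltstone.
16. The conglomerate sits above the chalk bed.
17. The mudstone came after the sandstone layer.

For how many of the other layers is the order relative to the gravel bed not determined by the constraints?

1

Forced before the gravel bed: the siltstone; forced after the gravel bed: the basalt flow, the chalk bed, the clay lens, the conglomerate, the mudstone, and the sandstone layer.
That leaves the ash layer with no forced order relative to the gravel bed — 1.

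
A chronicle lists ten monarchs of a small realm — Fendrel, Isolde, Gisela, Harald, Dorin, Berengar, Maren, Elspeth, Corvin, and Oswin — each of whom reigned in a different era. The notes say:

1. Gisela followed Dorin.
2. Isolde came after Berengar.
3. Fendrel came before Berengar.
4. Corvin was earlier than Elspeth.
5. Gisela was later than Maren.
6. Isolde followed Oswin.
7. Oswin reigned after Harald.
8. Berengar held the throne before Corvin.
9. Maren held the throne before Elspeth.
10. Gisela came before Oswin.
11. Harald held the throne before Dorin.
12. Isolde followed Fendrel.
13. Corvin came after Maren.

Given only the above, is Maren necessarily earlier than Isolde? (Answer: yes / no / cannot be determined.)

yes

Chain the constraints: Maren → Gisela → Oswin → Isolde. Each link is directly stated, so Maren comes before Isolde.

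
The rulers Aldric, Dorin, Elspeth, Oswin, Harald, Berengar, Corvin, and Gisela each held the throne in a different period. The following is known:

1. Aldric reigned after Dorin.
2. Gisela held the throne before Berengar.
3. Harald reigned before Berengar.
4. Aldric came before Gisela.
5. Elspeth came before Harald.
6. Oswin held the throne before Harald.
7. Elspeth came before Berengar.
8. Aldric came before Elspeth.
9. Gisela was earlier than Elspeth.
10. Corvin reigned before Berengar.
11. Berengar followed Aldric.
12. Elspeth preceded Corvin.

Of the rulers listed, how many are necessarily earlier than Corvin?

Directly stated before Corvin: Elspeth.
Aldric reaches Corvin via Aldric → Elspeth → Corvin.
Dorin reaches Corvin via Dorin → Aldric → Elspeth → Corvin.
Gisela reaches Corvin via Gisela → Elspeth → Corvin.
No chain forces Harald (or any of the others) ahead of Corvin.
That's Aldric, Dorin, Elspeth, and Gisela — 4 in all.

4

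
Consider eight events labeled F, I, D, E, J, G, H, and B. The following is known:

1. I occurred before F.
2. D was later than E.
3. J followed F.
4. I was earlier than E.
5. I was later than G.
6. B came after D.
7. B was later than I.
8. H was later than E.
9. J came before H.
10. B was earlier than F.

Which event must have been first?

G

G has a chain of constraints placing it before every other event, so G must be first.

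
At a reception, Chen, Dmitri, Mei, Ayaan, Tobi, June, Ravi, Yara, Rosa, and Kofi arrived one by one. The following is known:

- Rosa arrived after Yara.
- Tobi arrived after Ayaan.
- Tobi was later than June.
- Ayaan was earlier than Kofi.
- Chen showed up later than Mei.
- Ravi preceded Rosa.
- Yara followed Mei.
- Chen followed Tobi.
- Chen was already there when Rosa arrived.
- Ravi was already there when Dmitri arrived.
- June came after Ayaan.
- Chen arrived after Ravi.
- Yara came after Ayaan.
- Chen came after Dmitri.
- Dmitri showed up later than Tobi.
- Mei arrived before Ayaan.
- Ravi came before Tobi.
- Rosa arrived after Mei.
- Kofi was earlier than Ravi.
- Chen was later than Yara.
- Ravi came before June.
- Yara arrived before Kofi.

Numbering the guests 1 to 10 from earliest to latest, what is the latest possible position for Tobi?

7

Tobi must come before Chen, Dmitri, and Rosa — 3 guests forced after them.
Everything else can be placed before Tobi in some valid order, so Tobi can sit as late as position 10 − 3 = 7.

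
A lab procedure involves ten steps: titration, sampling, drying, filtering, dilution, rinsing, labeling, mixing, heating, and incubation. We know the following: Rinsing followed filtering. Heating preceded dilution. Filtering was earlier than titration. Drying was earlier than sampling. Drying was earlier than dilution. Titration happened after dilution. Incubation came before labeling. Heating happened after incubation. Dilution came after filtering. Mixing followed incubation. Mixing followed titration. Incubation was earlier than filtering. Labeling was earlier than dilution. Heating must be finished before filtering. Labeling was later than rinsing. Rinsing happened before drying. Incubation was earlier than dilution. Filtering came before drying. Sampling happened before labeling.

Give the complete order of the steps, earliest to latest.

incubation, heating, filtering, rinsing, drying, sampling, labeling, dilution, titration, mixing

The constraints fix every adjacent pair, so only one ordering works:
incubation → heating → filtering → rinsing → drying → sampling → labeling → dilution → titration → mixing.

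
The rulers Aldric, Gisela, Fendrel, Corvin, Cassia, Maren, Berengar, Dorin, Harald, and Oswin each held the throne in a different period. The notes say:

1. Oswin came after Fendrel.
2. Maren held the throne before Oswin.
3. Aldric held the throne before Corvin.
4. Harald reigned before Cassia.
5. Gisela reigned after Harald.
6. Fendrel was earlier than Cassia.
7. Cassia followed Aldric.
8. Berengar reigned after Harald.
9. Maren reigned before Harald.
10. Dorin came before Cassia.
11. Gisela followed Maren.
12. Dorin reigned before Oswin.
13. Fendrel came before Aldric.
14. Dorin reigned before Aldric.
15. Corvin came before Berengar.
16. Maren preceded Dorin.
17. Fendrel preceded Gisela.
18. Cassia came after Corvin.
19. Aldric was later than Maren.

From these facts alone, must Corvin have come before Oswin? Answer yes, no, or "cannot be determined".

cannot be determined

No chain of stated constraints runs from Corvin to Oswin, and none runs from Oswin to Corvin either.
So the relative order of Corvin and Oswin is not fixed by the given facts.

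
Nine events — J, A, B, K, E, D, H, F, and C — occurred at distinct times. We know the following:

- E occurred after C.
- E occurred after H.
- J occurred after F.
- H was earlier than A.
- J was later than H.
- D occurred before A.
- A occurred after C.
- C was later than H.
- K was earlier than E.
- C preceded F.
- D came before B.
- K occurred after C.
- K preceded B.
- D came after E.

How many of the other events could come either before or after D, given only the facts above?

2

Forced before D: C, E, H, and K; forced after D: A and B.
That leaves F and J with no forced order relative to D — 2.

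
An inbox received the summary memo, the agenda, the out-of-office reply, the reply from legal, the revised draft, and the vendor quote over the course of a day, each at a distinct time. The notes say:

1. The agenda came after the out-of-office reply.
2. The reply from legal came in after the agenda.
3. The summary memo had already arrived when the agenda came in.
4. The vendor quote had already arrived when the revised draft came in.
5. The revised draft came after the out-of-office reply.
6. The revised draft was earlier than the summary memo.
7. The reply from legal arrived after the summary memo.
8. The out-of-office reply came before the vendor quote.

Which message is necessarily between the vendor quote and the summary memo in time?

the revised draft

Tracing the constraints gives the vendor quote → the revised draft → the summary memo, so the revised draft sits after the vendor quote and before the summary memo.
No other message is forced both after the vendor quote and before the summary memo.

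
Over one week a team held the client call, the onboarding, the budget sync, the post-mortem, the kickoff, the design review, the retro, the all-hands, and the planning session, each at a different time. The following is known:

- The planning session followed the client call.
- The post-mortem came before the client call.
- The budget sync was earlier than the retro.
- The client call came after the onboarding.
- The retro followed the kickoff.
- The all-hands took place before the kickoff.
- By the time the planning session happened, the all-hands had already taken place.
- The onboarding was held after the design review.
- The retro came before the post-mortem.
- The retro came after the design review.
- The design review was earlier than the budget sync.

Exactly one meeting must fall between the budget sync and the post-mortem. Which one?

the retro

Tracing the constraints gives the budget sync → the retro → the post-mortem, so the retro sits after the budget sync and before the post-mortem.
No other meeting is forced both after the budget sync and before the post-mortem.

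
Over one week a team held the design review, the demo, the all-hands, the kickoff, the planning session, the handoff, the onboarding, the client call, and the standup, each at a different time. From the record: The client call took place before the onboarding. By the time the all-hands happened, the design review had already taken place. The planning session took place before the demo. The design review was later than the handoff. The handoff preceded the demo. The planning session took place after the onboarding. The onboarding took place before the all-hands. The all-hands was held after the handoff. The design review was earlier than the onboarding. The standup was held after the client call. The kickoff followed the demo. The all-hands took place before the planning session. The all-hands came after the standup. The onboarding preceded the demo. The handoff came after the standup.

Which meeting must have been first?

The client call has a chain of constraints placing it before every other meeting, so the client call must be first.

the client call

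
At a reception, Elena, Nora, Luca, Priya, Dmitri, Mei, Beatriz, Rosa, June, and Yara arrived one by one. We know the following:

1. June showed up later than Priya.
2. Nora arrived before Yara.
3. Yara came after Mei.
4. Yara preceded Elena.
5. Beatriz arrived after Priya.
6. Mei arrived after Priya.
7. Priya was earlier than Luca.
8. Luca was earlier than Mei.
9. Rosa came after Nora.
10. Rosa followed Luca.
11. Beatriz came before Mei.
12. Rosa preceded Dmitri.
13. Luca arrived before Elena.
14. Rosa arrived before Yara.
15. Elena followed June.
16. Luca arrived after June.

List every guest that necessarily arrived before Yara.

Directly stated before Yara: Mei, Nora, and Rosa.
Beatriz reaches Yara via Beatriz → Mei → Yara.
June reaches Yara via June → Luca → Rosa → Yara.
Luca reaches Yara via Luca → Rosa → Yara.
Likewise Priya reaches Yara by chaining the stated constraints.
No chain forces Elena (or any of the others) ahead of Yara.

Beatriz, June, Luca, Mei, Nora, Priya, Rosa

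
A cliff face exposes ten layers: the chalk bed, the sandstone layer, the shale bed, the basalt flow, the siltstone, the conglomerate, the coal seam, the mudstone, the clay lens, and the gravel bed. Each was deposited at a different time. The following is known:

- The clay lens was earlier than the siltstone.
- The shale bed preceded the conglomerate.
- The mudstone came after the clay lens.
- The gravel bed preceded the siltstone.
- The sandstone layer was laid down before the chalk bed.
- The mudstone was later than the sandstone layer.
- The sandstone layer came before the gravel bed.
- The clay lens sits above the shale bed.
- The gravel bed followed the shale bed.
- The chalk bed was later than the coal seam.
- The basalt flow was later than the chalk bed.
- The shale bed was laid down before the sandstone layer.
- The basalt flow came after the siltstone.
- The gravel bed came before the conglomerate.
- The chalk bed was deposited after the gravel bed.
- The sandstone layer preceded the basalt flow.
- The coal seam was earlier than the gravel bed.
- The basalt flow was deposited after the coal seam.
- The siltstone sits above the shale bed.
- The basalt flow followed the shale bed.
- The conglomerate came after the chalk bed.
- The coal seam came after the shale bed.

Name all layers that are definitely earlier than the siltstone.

Directly stated before the siltstone: the clay lens, the gravel bed, and the shale bed.
The coal seam reaches the siltstone via the coal seam → the gravel bed → the siltstone.
The sandstone layer reaches the siltstone via the sandstone layer → the gravel bed → the siltstone.
No chain forces the basalt flow (or any of the others) ahead of the siltstone.

the clay lens, the coal seam, the gravel bed, the sandstone layer, the shale bed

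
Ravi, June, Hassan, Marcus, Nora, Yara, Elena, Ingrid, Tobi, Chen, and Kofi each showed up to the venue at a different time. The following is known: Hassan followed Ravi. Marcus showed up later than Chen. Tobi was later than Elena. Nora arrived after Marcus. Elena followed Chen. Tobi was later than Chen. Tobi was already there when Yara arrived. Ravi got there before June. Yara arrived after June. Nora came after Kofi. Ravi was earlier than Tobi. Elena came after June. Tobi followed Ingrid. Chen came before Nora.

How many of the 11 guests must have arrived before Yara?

6

Directly stated before Yara: June and Tobi.
Chen reaches Yara via Chen → Tobi → Yara.
Elena reaches Yara via Elena → Tobi → Yara.
Ingrid reaches Yara via Ingrid → Tobi → Yara.
Likewise Ravi reaches Yara by chaining the stated constraints.
That's Chen, Elena, Ingrid, June, Ravi, and Tobi — 6 in all.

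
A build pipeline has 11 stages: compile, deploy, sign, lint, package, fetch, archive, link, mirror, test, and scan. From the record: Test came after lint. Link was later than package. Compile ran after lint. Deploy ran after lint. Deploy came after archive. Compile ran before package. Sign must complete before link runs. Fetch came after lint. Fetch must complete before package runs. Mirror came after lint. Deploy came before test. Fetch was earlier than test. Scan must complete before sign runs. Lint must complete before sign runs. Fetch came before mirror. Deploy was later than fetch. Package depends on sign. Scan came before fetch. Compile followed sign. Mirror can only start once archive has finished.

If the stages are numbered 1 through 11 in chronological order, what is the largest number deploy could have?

Deploy must come before test — 1 stage forced after it.
Everything else can be placed before deploy in some valid order, so deploy can sit as late as position 11 − 1 = 10.

10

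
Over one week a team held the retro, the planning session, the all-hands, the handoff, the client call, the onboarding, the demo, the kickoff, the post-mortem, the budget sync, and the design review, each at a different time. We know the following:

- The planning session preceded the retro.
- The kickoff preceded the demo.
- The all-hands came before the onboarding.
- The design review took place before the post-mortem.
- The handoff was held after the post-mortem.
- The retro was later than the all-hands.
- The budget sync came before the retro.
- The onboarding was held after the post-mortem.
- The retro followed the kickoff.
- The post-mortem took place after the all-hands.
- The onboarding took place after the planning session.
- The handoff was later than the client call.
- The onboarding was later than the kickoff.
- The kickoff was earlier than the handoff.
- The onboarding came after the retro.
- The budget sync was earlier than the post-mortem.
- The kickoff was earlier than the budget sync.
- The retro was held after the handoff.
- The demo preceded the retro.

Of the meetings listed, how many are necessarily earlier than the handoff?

Directly stated before the handoff: the client call, the kickoff, and the post-mortem.
The all-hands reaches the handoff via the all-hands → the post-mortem → the handoff.
The budget sync reaches the handoff via the budget sync → the post-mortem → the handoff.
The design review reaches the handoff via the design review → the post-mortem → the handoff.
That's the all-hands, the budget sync, the client call, the design review, the kickoff, and the post-mortem — 6 in all.

6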